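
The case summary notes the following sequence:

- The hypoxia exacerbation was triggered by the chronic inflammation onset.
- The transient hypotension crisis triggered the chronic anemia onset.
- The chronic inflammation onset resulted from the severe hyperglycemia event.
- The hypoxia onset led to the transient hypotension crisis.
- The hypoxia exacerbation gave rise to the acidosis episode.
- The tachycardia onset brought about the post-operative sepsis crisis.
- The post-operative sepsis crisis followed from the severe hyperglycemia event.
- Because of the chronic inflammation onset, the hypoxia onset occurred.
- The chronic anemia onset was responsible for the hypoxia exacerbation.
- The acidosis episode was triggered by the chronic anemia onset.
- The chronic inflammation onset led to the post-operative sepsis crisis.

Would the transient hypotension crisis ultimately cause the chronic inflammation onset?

No

The transient hypotension crisis leads to the chronic anemia onset, the hypoxia exacerbation, the acidosis episode; the chronic inflammation onset is not among them.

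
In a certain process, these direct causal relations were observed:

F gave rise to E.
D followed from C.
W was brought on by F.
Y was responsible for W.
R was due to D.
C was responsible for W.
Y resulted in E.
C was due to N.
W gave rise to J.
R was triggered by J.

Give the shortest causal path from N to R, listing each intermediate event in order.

N → C
C → D
D → R
Length: 3 steps.

N → C → D → R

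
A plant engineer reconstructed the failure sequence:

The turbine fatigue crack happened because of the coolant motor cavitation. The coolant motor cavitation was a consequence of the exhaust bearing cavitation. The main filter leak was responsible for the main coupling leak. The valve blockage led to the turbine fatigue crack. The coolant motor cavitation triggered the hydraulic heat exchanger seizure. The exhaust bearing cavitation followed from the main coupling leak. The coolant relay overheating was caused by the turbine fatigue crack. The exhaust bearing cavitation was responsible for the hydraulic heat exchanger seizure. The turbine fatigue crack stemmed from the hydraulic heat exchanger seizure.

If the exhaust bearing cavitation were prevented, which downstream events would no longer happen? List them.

the coolant motor cavitation, the hydraulic heat exchanger seizure

Downstream of the exhaust bearing cavitation: the coolant motor cavitation, the hydraulic heat exchanger seizure, the turbine fatigue crack, the coolant relay overheating.
Of those, still caused via another path: the turbine fatigue crack, the coolant relay overheating.
The remainder have no surviving cause.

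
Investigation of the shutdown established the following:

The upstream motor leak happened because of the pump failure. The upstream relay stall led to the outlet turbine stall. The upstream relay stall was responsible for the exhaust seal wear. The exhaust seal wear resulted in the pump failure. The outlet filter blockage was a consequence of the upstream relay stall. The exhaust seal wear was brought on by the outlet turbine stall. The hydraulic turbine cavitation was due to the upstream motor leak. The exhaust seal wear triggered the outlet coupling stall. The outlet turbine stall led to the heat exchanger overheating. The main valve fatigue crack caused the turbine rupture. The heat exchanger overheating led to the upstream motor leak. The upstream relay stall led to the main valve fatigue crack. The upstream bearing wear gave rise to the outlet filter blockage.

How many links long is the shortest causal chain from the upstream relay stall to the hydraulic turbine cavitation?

4

Shortest chain: the upstream relay stall → the outlet turbine stall → the heat exchanger overheating → the upstream motor leak → the hydraulic turbine cavitation.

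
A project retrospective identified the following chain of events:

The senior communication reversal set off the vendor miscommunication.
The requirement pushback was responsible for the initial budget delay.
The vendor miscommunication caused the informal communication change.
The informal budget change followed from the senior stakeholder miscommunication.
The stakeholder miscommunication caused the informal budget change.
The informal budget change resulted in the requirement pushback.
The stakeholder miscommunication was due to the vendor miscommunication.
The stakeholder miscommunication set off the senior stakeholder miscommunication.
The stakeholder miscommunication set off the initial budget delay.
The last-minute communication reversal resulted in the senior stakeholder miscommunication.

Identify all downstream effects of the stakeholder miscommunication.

the informal budget change, the initial budget delay, the requirement pushback, the senior stakeholder miscommunication

Direct effects: the senior stakeholder miscommunication, the informal budget change, the initial budget delay.
2 steps out: the requirement pushback.
Not reachable from it: the senior communication reversal, the vendor miscommunication, the informal communication change, the last-minute communication reversal.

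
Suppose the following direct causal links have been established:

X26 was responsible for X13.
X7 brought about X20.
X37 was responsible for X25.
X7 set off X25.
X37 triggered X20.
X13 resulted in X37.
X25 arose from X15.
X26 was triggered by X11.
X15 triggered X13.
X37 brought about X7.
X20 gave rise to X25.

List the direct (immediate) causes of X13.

X15, X26

Upstream contributors include X11, but only X15, X26 feed directly into X13.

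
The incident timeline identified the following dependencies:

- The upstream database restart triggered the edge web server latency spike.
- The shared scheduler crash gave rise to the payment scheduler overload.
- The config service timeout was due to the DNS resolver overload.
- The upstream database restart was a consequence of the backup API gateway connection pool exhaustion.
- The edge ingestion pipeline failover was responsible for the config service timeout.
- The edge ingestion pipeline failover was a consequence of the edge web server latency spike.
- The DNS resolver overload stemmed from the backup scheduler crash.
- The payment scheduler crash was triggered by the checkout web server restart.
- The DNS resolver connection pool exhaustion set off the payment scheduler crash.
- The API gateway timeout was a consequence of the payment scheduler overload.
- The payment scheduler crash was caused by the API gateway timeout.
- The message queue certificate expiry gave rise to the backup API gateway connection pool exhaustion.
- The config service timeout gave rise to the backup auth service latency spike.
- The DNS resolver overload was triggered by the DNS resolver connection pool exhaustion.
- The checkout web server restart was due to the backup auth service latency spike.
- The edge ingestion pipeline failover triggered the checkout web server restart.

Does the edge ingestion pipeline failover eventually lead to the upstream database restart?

The edge ingestion pipeline failover leads to the config service timeout, the backup auth service latency spike, the checkout web server restart, the payment scheduler crash; the upstream database restart is not among them.

No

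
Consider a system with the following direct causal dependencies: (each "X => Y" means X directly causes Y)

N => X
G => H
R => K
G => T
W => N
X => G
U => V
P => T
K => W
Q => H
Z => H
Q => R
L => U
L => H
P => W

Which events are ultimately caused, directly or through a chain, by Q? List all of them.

Direct effects: R, H.
2 steps out: K.
3 steps out: W.
4 steps out: N.
5 steps out: X.
6 steps out: G.
7 steps out: T.
Not reachable from it: L, U, P, V, Z.

G, H, K, N, R, T, W, X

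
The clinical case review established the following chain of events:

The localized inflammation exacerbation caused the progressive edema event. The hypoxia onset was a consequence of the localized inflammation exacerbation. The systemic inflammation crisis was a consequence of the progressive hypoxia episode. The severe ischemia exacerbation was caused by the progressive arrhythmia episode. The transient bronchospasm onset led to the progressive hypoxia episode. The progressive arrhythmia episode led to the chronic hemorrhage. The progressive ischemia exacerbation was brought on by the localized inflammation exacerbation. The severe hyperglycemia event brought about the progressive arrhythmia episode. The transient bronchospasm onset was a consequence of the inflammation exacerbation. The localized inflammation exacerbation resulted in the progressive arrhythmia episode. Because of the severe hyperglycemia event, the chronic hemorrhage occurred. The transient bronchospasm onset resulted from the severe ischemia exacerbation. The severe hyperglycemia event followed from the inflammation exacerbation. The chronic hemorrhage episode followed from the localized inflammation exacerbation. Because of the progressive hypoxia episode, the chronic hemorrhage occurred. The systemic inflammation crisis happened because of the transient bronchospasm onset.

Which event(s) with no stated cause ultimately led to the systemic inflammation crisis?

the inflammation exacerbation, the localized inflammation exacerbation

Tracing upstream from the systemic inflammation crisis: the systemic inflammation crisis ← the transient bronchospasm onset ← the severe ischemia exacerbation ← the progressive arrhythmia episode ← the localized inflammation exacerbation.
A separate upstream branch: the systemic inflammation crisis ← the transient bronchospasm onset ← the inflammation exacerbation.
Each of those chain origins has no stated cause.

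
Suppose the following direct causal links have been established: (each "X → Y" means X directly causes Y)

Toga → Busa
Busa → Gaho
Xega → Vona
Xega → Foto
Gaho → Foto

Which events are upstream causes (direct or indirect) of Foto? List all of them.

Immediate causes of Foto: Xega, Gaho.
Further upstream: Toga, Busa.

Busa, Gaho, Toga, Xega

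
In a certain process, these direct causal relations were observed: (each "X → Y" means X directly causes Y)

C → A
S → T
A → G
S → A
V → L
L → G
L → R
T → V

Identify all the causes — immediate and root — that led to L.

S, T, V

Immediate cause of L: V.
Further upstream: S, T.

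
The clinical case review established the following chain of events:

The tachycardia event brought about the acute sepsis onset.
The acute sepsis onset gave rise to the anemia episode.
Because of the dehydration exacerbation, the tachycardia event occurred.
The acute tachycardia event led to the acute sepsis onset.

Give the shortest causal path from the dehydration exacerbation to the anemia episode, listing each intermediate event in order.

the dehydration exacerbation → the tachycardia event → the acute sepsis onset → the anemia episode

the dehydration exacerbation → the tachycardia event
the tachycardia event → the acute sepsis onset
the acute sepsis onset → the anemia episode
Length: 3 steps.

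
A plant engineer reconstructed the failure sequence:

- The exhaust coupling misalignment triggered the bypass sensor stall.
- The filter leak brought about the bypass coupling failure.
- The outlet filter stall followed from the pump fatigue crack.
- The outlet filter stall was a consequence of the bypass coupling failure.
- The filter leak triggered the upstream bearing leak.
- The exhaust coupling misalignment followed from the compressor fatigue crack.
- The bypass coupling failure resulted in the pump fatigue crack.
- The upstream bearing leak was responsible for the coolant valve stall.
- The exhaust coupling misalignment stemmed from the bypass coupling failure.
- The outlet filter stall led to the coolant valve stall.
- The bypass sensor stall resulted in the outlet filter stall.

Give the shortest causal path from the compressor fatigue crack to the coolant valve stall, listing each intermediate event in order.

the compressor fatigue crack → the exhaust coupling misalignment
the exhaust coupling misalignment → the bypass sensor stall
the bypass sensor stall → the outlet filter stall
the outlet filter stall → the coolant valve stall
Length: 4 steps.

the compressor fatigue crack → the exhaust coupling misalignment → the bypass sensor stall → the outlet filter stall → the coolant valve stall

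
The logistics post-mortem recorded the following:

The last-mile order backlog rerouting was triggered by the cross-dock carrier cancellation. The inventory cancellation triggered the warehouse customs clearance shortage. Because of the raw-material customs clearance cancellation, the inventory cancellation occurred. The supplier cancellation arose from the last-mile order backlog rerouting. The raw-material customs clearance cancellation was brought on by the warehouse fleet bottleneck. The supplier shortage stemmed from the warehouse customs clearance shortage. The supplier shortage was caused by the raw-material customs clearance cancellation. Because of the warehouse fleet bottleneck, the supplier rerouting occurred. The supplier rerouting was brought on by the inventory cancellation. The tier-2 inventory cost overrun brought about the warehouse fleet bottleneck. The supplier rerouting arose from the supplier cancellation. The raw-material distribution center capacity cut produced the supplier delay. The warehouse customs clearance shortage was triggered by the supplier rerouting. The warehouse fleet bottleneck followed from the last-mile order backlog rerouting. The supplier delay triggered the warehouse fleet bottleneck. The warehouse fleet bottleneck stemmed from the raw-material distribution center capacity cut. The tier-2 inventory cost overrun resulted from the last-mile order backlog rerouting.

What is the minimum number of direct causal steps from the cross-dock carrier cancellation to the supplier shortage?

Shortest chain: the cross-dock carrier cancellation → the last-mile order backlog rerouting → the warehouse fleet bottleneck → the raw-material customs clearance cancellation → the supplier shortage.

4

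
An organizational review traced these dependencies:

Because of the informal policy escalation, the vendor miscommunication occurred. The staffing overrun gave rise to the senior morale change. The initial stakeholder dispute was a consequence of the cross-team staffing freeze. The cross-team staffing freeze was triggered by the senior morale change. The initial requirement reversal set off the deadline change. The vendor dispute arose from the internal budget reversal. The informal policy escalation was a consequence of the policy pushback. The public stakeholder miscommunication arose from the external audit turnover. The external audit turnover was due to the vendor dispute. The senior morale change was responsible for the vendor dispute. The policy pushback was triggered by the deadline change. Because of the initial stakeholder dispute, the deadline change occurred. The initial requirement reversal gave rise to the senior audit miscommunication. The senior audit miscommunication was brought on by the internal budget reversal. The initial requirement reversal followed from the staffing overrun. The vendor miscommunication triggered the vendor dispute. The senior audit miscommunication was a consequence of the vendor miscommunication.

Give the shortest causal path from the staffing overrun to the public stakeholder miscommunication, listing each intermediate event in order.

the staffing overrun → the senior morale change → the vendor dispute → the external audit turnover → the public stakeholder miscommunication

the staffing overrun → the senior morale change
the senior morale change → the vendor dispute
the vendor dispute → the external audit turnover
the external audit turnover → the public stakeholder miscommunication
Length: 4 steps.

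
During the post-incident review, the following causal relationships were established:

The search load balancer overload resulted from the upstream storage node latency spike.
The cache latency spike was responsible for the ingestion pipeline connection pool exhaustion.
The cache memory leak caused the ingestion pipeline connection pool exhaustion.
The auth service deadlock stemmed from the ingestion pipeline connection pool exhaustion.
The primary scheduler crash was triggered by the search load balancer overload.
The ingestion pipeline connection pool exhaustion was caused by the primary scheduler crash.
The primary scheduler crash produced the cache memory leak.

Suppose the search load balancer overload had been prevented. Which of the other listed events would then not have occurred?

the cache memory leak, the primary scheduler crash

Downstream of the search load balancer overload: the primary scheduler crash, the cache memory leak, the ingestion pipeline connection pool exhaustion, the auth service deadlock.
Of those, still caused via another path: the ingestion pipeline connection pool exhaustion, the auth service deadlock.
The remainder have no surviving cause.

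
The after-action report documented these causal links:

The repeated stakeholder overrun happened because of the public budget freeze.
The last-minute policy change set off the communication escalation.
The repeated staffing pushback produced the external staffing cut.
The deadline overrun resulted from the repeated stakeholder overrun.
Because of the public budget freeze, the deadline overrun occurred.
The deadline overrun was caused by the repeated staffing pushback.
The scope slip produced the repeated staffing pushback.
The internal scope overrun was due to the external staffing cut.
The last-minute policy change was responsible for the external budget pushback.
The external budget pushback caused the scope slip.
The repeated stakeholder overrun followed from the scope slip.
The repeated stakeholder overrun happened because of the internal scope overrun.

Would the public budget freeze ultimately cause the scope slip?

No

The public budget freeze leads to the repeated stakeholder overrun, the deadline overrun; the scope slip is not among them.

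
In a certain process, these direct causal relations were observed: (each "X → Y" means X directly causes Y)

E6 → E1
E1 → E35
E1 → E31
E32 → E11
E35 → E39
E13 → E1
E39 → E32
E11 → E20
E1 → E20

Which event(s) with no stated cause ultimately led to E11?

E13, E6

Tracing upstream from E11: E11 ← E32 ← E39 ← E35 ← E1 ← E13.
A separate upstream branch: E11 ← E32 ← E39 ← E35 ← E1 ← E6.
Each of those chain origins has no stated cause.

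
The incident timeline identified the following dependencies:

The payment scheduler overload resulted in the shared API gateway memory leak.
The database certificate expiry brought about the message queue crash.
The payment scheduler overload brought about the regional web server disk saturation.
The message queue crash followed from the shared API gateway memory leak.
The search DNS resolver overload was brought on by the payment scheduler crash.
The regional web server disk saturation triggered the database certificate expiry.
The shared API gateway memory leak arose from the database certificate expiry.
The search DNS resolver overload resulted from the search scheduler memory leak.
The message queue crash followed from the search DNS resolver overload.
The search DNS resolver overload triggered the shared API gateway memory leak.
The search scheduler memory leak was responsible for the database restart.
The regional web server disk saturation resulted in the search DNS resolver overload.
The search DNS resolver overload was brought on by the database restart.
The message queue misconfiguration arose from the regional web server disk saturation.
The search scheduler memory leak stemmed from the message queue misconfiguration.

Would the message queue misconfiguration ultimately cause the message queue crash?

There is a causal chain: the message queue misconfiguration → the search scheduler memory leak → the search DNS resolver overload → the message queue crash.

Yes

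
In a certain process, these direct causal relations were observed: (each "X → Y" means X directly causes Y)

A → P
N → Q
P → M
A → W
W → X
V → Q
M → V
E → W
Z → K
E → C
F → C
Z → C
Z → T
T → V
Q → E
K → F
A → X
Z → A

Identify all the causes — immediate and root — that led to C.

A, E, F, K, M, N, P, Q, T, V, Z

Immediate causes of C: Z, E, F.
Further upstream: T, A, K, P, M, V, Q, N.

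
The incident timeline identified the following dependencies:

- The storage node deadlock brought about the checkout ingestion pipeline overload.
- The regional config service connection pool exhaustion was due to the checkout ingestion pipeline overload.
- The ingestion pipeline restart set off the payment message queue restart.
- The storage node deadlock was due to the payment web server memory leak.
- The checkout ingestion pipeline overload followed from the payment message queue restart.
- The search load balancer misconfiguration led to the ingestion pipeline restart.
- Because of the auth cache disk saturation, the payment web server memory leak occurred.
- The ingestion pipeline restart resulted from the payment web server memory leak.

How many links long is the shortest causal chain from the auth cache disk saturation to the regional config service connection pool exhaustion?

4

Shortest chain: the auth cache disk saturation → the payment web server memory leak → the storage node deadlock → the checkout ingestion pipeline overload → the regional config service connection pool exhaustion.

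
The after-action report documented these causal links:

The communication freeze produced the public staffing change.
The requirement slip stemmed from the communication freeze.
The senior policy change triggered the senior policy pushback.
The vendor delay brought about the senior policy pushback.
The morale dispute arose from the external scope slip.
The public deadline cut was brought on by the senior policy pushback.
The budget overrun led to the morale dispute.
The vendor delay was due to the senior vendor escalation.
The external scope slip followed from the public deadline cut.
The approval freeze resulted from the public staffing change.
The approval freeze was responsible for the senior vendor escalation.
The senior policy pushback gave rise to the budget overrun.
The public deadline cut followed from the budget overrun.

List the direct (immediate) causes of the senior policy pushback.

the senior policy change, the vendor delay

Upstream contributors include the communication freeze, the public staffing change, the approval freeze, the senior vendor escalation, but only the senior policy change, the vendor delay feed directly into the senior policy pushback.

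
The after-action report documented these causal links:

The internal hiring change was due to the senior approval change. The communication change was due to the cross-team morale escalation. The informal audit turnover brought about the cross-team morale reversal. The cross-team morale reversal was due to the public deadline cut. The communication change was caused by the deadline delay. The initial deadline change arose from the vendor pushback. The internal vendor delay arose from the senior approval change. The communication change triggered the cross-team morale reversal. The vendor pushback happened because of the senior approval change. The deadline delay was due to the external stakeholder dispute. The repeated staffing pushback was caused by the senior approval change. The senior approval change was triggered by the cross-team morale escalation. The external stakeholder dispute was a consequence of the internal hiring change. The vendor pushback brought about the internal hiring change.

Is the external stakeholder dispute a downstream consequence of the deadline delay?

The deadline delay leads to the communication change, the cross-team morale reversal; the external stakeholder dispute is not among them.

No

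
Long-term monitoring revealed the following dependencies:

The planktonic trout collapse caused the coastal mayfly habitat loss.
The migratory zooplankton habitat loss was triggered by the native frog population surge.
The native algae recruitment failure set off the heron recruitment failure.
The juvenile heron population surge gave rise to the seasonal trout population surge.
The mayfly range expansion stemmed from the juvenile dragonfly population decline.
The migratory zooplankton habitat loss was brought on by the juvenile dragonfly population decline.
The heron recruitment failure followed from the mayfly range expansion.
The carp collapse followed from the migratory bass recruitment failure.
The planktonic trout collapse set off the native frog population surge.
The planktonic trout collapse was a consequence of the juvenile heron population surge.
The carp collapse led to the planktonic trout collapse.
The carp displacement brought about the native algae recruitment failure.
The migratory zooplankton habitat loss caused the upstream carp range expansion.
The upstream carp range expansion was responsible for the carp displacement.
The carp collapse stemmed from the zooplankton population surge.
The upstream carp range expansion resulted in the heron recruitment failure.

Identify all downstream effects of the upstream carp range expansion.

the carp displacement, the heron recruitment failure, the native algae recruitment failure

Direct effects: the carp displacement, the heron recruitment failure.
2 steps out: the native algae recruitment failure.
Not reachable from it: the juvenile heron population surge, the migratory bass recruitment failure, the seasonal trout population surge, the zooplankton population surge, the carp collapse, the juvenile dragonfly population decline, the planktonic trout collapse, the native frog population surge, the migratory zooplankton habitat loss, the coastal mayfly habitat loss, the mayfly range expansion.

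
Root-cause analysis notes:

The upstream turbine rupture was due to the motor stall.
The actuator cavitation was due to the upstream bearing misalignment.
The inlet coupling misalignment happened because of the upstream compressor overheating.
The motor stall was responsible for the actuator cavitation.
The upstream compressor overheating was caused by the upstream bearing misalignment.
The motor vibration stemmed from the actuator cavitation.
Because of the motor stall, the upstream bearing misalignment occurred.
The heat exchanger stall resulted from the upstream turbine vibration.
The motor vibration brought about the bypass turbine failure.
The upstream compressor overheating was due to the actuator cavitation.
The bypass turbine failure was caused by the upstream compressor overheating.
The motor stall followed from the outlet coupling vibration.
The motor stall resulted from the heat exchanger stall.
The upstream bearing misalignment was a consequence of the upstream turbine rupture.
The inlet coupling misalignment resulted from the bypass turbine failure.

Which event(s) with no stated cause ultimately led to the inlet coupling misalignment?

the outlet coupling vibration, the upstream turbine vibration

Tracing upstream from the inlet coupling misalignment: the inlet coupling misalignment ← the upstream compressor overheating ← the upstream bearing misalignment ← the motor stall ← the heat exchanger stall ← the upstream turbine vibration.
A separate upstream branch: the inlet coupling misalignment ← the upstream compressor overheating ← the upstream bearing misalignment ← the motor stall ← the outlet coupling vibration.
Each of those chain origins has no stated cause.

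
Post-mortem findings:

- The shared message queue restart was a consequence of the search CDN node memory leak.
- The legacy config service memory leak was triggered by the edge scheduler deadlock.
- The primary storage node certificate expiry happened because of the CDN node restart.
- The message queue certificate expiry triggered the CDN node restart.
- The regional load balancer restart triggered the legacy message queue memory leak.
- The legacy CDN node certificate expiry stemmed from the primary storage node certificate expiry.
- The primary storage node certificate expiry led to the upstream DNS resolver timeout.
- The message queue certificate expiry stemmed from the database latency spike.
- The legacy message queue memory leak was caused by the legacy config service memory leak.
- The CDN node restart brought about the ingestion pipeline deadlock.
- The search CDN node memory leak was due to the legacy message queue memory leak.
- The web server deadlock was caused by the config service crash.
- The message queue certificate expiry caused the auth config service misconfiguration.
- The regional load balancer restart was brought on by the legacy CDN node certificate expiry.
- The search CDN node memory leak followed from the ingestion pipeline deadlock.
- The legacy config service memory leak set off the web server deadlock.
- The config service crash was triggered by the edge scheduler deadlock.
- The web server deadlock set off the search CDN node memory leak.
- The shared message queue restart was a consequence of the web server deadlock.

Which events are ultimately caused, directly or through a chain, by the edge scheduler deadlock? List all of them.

Direct effects: the legacy config service memory leak, the config service crash.
2 steps out: the web server deadlock, the legacy message queue memory leak.
3 steps out: the search CDN node memory leak, the shared message queue restart.
Not reachable from it: the database latency spike, the message queue certificate expiry, the CDN node restart, the auth config service misconfiguration, the primary storage node certificate expiry, the legacy CDN node certificate expiry, the regional load balancer restart, the upstream DNS resolver timeout, the ingestion pipeline deadlock.

the config service crash, the legacy config service memory leak, the legacy message queue memory leak, the search CDN node memory leak, the shared message queue restart, the web server deadlock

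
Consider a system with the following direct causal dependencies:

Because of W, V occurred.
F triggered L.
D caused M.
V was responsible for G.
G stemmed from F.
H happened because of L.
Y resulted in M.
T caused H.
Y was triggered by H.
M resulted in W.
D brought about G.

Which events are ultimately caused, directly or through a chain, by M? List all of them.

Direct effects: W.
2 steps out: V.
3 steps out: G.
Not reachable from it: T, F, D, L, H, Y.

G, V, W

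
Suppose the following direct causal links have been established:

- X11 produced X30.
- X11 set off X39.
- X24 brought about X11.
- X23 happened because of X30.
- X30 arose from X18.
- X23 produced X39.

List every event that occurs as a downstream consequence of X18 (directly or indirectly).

X23, X30, X39

Direct effects: X30.
2 steps out: X23.
3 steps out: X39.
Not reachable from it: X24, X11.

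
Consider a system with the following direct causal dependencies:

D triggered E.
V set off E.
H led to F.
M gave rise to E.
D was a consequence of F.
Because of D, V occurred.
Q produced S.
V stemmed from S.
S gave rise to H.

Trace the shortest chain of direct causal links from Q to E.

Q → S → V → E

Q → S
S → V
V → E
Length: 3 steps.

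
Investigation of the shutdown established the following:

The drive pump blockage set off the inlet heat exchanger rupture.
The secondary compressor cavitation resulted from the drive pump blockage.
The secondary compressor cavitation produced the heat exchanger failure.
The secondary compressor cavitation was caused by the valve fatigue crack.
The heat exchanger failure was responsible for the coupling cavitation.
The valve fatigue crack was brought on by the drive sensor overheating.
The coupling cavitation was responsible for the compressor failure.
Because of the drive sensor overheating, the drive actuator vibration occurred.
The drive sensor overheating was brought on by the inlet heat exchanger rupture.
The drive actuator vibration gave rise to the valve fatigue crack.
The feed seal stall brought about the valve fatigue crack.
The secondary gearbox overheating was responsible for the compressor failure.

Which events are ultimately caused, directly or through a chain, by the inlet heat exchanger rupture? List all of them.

Direct effects: the drive sensor overheating.
2 steps out: the drive actuator vibration, the valve fatigue crack.
3 steps out: the secondary compressor cavitation.
4 steps out: the heat exchanger failure.
5 steps out: the coupling cavitation.
6 steps out: the compressor failure.
Not reachable from it: the drive pump blockage, the feed seal stall, the secondary gearbox overheating.

the compressor failure, the coupling cavitation, the drive actuator vibration, the drive sensor overheating, the heat exchanger failure, the secondary compressor cavitation, the valve fatigue crack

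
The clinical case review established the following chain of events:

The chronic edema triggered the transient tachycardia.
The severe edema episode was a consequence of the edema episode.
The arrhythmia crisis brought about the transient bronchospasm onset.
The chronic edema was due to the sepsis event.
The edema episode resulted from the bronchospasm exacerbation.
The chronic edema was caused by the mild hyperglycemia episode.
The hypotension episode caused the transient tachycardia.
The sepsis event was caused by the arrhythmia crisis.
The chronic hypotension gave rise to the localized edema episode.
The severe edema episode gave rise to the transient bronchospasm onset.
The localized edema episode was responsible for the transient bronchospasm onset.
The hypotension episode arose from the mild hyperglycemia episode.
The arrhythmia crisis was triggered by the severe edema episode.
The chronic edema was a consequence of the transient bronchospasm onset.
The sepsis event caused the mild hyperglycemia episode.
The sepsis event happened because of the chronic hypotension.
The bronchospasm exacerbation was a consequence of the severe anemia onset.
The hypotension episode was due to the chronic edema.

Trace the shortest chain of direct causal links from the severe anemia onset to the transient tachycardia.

the severe anemia onset → the bronchospasm exacerbation → the edema episode → the severe edema episode → the transient bronchospasm onset → the chronic edema → the transient tachycardia

the severe anemia onset → the bronchospasm exacerbation
the bronchospasm exacerbation → the edema episode
the edema episode → the severe edema episode
the severe edema episode → the transient bronchospasm onset
the transient bronchospasm onset → the chronic edema
the chronic edema → the transient tachycardia
Length: 6 steps.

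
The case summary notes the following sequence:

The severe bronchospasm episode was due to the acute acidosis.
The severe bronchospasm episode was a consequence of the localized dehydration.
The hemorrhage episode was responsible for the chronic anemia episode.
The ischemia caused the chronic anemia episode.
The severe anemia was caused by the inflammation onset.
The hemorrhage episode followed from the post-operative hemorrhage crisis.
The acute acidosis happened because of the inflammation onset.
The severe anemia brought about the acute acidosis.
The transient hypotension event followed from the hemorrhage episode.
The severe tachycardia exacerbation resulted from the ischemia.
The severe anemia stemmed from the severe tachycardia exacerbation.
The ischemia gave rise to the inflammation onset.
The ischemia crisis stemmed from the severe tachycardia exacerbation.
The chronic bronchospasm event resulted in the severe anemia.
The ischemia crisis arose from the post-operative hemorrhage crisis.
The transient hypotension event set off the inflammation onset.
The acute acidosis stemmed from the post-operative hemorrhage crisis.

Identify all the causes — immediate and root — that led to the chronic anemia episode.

the hemorrhage episode, the ischemia, the post-operative hemorrhage crisis

Immediate causes of the chronic anemia episode: the ischemia, the hemorrhage episode.
Further upstream: the post-operative hemorrhage crisis.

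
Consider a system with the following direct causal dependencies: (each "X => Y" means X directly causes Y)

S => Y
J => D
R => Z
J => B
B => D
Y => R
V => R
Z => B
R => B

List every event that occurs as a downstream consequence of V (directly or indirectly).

B, D, R, Z

Direct effects: R.
2 steps out: Z, B.
3 steps out: D.
Not reachable from it: S, Y, J.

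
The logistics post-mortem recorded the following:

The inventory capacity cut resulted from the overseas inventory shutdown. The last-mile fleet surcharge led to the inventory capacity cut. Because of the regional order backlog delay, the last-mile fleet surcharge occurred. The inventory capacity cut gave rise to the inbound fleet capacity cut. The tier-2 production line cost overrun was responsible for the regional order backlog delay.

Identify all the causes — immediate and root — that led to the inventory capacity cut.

Immediate causes of the inventory capacity cut: the last-mile fleet surcharge, the overseas inventory shutdown.
Further upstream: the tier-2 production line cost overrun, the regional order backlog delay.

the last-mile fleet surcharge, the overseas inventory shutdown, the regional order backlog delay, the tier-2 production line cost overrun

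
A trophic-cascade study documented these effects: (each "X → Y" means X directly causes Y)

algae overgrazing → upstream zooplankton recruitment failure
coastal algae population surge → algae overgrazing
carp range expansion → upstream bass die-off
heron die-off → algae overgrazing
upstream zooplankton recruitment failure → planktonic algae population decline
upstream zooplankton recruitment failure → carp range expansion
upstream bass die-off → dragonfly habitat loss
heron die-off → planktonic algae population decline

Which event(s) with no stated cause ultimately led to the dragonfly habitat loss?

Tracing upstream from the dragonfly habitat loss: the dragonfly habitat loss ← the upstream bass die-off ← the carp range expansion ← the upstream zooplankton recruitment failure ← the algae overgrazing ← the heron die-off.
A separate upstream branch: the dragonfly habitat loss ← the upstream bass die-off ← the carp range expansion ← the upstream zooplankton recruitment failure ← the algae overgrazing ← the coastal algae population surge.
Each of those chain origins has no stated cause.

the coastal algae population surge, the heron die-off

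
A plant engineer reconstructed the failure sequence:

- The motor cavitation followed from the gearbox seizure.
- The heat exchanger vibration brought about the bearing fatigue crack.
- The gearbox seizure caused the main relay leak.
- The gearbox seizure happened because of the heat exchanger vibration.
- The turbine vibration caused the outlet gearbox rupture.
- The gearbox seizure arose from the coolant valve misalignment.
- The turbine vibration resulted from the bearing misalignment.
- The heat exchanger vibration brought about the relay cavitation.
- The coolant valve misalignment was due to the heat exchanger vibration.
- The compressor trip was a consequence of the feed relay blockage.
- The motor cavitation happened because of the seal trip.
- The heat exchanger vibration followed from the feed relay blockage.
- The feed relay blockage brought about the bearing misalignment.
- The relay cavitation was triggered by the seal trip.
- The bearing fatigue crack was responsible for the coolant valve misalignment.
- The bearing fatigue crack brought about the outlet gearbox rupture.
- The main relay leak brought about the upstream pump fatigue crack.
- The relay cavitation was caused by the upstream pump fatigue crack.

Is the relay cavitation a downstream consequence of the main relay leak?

Yes

There is a causal chain: the main relay leak → the upstream pump fatigue crack → the relay cavitation.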